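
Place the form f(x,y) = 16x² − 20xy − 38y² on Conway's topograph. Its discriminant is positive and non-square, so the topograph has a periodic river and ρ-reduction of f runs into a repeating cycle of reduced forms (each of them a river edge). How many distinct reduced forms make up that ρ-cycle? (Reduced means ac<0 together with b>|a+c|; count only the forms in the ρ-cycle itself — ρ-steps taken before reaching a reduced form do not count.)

D = 2832, ⌊√D⌋ = 53
descent: ρ → (-38,20,16)
descent: ρ → (16,44,-14)  [lands on river]
river: ρ → (-14,40,22)
river: ρ → (22,48,-6)
river: ρ → (-6,48,22)
river: ρ → (22,40,-14)
river: ρ → (-14,44,16)
river: ρ → (16,52,-2)
river: ρ → (-2,52,16)
ρ-cycle length = 8 (tail of 2 descent steps not counted)

8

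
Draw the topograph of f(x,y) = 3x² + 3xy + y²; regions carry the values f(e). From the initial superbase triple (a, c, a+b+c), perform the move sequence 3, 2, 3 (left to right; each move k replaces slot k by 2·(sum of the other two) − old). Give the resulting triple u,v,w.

start (3,1,7) = (f(1,0),f(0,1),f(1,1))
replace slot 3: 2·(3+1) − 7 = 1 → (3,1,1)
replace slot 2: 2·(3+1) − 1 = 7 → (3,7,1)
replace slot 3: 2·(3+7) − 1 = 19 → (3,7,19)

3,7,19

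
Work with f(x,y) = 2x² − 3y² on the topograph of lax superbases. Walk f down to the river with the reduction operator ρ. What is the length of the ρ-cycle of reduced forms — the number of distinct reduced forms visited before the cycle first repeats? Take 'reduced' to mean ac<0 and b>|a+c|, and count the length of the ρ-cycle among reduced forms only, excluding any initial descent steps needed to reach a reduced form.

D = 24, ⌊√D⌋ = 4
descent: ρ → (-3,0,2)
descent: ρ → (2,4,-1)  [lands on river]
river: ρ → (-1,4,2)
ρ-cycle length = 2 (tail of 2 descent steps not counted)

2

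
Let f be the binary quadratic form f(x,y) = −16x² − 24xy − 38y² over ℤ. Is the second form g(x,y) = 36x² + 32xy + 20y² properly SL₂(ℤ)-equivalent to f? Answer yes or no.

D₁ = -1856, D₂ = -1856
f is negative-definite; reduce −f:
−f: translate: b→-8 (≡24 mod 32), so (16,24,38)→(16,-8,30)
−f: reduced (well bottom): (16,-8,30) with a≤c, −a<b≤a
flip sign back: reduced form of f is (-16,8,-30)
g: flip: (36,32,20)→(20,-32,36)
g: translate: b→8 (≡-32 mod 40), so (20,-32,36)→(20,8,24)
g: reduced (well bottom): (20,8,24) with a≤c, −a<b≤a
reduced forms (-16, 8, -30) vs (20, 8, 24) ⇒ inequivalent

no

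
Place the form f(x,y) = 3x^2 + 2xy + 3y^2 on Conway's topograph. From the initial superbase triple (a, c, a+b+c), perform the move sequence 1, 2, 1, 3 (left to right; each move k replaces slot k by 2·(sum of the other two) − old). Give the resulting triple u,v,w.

start (3,3,8) = (f(1,0),f(0,1),f(1,1))
replace slot 1: 2·(3+8) − 3 = 19 → (19,3,8)
replace slot 2: 2·(19+8) − 3 = 51 → (19,51,8)
replace slot 1: 2·(51+8) − 19 = 99 → (99,51,8)
replace slot 3: 2·(99+51) − 8 = 292 → (99,51,292)

99,51,292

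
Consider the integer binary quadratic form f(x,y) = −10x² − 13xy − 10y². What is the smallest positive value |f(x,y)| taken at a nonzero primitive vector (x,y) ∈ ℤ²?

translate: b→-7 (≡13 mod 20), so (10,13,10)→(10,-7,7)
flip: (10,-7,7)→(7,7,10)
reduced (well bottom): (7,7,10) with a≤c, −a<b≤a
well minimum |f| = |-7| = 7 (negative-definite)

7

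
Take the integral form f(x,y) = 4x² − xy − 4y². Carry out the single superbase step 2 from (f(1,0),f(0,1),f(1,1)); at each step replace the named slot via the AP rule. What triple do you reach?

start (4,-4,-1) = (f(1,0),f(0,1),f(1,1))
replace slot 2: 2·(4+(-1)) − (-4) = 10 → (4,10,-1)

4,10,-1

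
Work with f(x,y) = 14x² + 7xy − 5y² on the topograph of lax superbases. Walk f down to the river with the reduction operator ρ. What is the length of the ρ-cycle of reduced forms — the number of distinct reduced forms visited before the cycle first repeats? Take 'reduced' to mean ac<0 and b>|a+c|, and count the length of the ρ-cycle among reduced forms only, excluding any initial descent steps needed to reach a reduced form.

D = 329, ⌊√D⌋ = 18
descent: ρ → (-5,13,8)  [lands on river]
river: ρ → (8,3,-10)
river: ρ → (-10,17,1)
river: ρ → (1,17,-10)
river: ρ → (-10,3,8)
river: ρ → (8,13,-5)
river: ρ → (-5,17,2)
river: ρ → (2,15,-13)
river: ρ → (-13,11,4)
river: ρ → (4,13,-10)
river: ρ → (-10,7,7)
river: ρ → (7,7,-10)
river: ρ → (-10,13,4)
river: ρ → (4,11,-13)
river: ρ → (-13,15,2)
river: ρ → (2,17,-5)
ρ-cycle length = 16 (tail of 1 descent step not counted)

16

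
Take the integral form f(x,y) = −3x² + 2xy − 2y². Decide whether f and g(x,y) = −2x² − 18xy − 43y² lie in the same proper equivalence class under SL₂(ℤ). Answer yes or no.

D₁ = -20, D₂ = -20
f is negative-definite; reduce −f:
−f: flip: (3,-2,2)→(2,2,3)
−f: reduced (well bottom): (2,2,3) with a≤c, −a<b≤a
flip sign back: reduced form of f is (-2,-2,-3)
g is negative-definite; reduce −g:
−g: translate: b→2 (≡18 mod 4), so (2,18,43)→(2,2,3)
−g: reduced (well bottom): (2,2,3) with a≤c, −a<b≤a
flip sign back: reduced form of g is (-2,-2,-3)
reduced forms (-2, -2, -3) vs (-2, -2, -3) ⇒ equivalent

yes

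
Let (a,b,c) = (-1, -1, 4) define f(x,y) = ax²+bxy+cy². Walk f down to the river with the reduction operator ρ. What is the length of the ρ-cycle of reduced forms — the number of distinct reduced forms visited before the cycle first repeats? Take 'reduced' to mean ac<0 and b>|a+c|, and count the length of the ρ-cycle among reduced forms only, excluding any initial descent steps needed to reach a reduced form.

D = 17, ⌊√D⌋ = 4
descent: ρ → (4,1,-1)
descent: ρ → (-1,3,2)  [lands on river]
river: ρ → (2,1,-2)
river: ρ → (-2,3,1)
river: ρ → (1,3,-2)
river: ρ → (-2,1,2)
river: ρ → (2,3,-1)
ρ-cycle length = 6 (tail of 2 descent steps not counted)

6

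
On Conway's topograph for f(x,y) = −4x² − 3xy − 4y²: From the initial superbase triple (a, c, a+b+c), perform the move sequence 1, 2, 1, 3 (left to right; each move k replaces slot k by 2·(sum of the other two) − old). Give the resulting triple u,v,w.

start (-4,-4,-11) = (f(1,0),f(0,1),f(1,1))
replace slot 1: 2·((-4)+(-11)) − (-4) = -26 → (-26,-4,-11)
replace slot 2: 2·((-26)+(-11)) − (-4) = -70 → (-26,-70,-11)
replace slot 1: 2·((-70)+(-11)) − (-26) = -136 → (-136,-70,-11)
replace slot 3: 2·((-136)+(-70)) − (-11) = -401 → (-136,-70,-401)

-136,-70,-401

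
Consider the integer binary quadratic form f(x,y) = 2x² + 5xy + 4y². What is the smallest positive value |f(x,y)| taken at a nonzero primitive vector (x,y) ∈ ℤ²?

translate: b→1 (≡5 mod 4), so (2,5,4)→(2,1,1)
flip: (2,1,1)→(1,-1,2)
translate: b→1 (≡-1 mod 2), so (1,-1,2)→(1,1,2)
reduced (well bottom): (1,1,2) with a≤c, −a<b≤a
well minimum = a = 1

1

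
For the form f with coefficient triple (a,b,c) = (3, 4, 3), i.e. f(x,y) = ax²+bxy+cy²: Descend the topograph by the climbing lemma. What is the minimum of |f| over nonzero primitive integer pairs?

translate: b→-2 (≡4 mod 6), so (3,4,3)→(3,-2,2)
flip: (3,-2,2)→(2,2,3)
reduced (well bottom): (2,2,3) with a≤c, −a<b≤a
well minimum = a = 2

2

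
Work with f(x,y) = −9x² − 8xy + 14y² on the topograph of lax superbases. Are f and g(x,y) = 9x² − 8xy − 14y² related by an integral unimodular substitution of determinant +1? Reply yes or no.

D₁ = 568, D₂ = 568
river cycle of f (length 6): (14, 8, -9), (-9, 10, 13), (13, 16, -6), (-6, 20, 7), (7, 22, -3), (-3, 20, 14)
river cycle of g (length 6): (-14, 8, 9), (9, 10, -13), (-13, 16, 6), (6, 20, -7), (-7, 22, 3), (3, 20, -14)
cycles differ ⇒ inequivalent

no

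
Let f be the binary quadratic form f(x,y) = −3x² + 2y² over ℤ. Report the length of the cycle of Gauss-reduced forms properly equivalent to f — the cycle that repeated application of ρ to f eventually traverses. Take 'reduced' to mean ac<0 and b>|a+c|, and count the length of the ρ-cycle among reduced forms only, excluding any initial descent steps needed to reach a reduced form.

D = 24, ⌊√D⌋ = 4
descent: ρ → (2,4,-1)  [lands on river]
river: ρ → (-1,4,2)
ρ-cycle length = 2 (tail of 1 descent step not counted)

2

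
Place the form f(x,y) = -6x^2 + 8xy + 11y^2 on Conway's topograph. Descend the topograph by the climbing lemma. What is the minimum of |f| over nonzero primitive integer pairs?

river: ρ → (11,14,-3)
river: ρ → (-3,16,6)
river: ρ → (6,8,-11)
river: ρ → (-11,14,3)
river: ρ → (3,16,-6)
river: ρ → (-6,8,11)
closes: descent 0, river 6
min |a| on river = 3

3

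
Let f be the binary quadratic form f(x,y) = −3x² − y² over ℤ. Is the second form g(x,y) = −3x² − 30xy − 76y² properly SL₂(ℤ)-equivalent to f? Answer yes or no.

D₁ = -12, D₂ = -12
f is negative-definite; reduce −f:
−f: flip: (3,0,1)→(1,0,3)
−f: reduced (well bottom): (1,0,3) with a≤c, −a<b≤a
flip sign back: reduced form of f is (-1,0,-3)
g is negative-definite; reduce −g:
−g: translate: b→0 (≡30 mod 6), so (3,30,76)→(3,0,1)
−g: flip: (3,0,1)→(1,0,3)
−g: reduced (well bottom): (1,0,3) with a≤c, −a<b≤a
flip sign back: reduced form of g is (-1,0,-3)
reduced forms (-1, 0, -3) vs (-1, 0, -3) ⇒ equivalent

yes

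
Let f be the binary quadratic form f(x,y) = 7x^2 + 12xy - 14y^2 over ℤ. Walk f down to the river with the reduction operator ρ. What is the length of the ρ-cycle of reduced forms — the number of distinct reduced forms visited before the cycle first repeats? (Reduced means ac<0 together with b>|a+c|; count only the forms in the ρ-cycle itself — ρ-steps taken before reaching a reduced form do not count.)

D = 536, ⌊√D⌋ = 23
river: ρ → (-14,16,5)
river: ρ → (5,14,-17)
river: ρ → (-17,20,2)
river: ρ → (2,20,-17)
river: ρ → (-17,14,5)
river: ρ → (5,16,-14)
river: ρ → (-14,12,7)
river: ρ → (7,16,-10)
river: ρ → (-10,4,13)
river: ρ → (13,22,-1)
river: ρ → (-1,22,13)
river: ρ → (13,4,-10)
river: ρ → (-10,16,7)
river: ρ → (7,12,-14)
ρ-cycle length = 14 (tail of 0 descent steps not counted)

14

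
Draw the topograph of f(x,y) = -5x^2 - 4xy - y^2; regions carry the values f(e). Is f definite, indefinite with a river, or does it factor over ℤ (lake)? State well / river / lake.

D = b²−4ac = (-4)² − 4·(-5)·(-1) = -4
D < 0 ⇒ definite ⇒ every region one sign ⇒ single well

well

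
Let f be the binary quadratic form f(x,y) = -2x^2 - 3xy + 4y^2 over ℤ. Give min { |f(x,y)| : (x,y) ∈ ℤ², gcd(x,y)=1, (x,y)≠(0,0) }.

descent: ρ → (4,3,-2)  [lands on river]
river: ρ → (-2,5,2)
river: ρ → (2,3,-4)
river: ρ → (-4,5,1)
river: ρ → (1,5,-4)
river: ρ → (-4,3,2)
river: ρ → (2,5,-2)
river: ρ → (-2,3,4)
river: ρ → (4,5,-1)
river: ρ → (-1,5,4)
closes: descent 1, river 10
min |a| on river = 1

1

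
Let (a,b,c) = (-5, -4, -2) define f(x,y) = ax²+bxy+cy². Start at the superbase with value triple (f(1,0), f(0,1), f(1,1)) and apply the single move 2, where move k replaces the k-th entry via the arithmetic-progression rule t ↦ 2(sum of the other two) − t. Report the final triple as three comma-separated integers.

start (-5,-2,-11) = (f(1,0),f(0,1),f(1,1))
replace slot 2: 2·((-5)+(-11)) − (-2) = -30 → (-5,-30,-11)

-5,-30,-11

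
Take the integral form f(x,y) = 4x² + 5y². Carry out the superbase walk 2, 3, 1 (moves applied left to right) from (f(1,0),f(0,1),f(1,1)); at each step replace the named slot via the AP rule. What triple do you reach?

start (4,5,9) = (f(1,0),f(0,1),f(1,1))
replace slot 2: 2·(4+9) − 5 = 21 → (4,21,9)
replace slot 3: 2·(4+21) − 9 = 41 → (4,21,41)
replace slot 1: 2·(21+41) − 4 = 120 → (120,21,41)

120,21,41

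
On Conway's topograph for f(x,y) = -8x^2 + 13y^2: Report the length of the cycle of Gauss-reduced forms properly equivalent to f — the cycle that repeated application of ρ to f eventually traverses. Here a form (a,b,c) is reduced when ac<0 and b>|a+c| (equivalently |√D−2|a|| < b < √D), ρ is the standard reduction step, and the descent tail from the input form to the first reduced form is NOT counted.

D = 416, ⌊√D⌋ = 20
descent: ρ → (13,0,-8)
descent: ρ → (-8,16,5)  [lands on river]
river: ρ → (5,14,-11)
river: ρ → (-11,8,8)
river: ρ → (8,8,-11)
river: ρ → (-11,14,5)
river: ρ → (5,16,-8)
ρ-cycle length = 6 (tail of 2 descent steps not counted)

6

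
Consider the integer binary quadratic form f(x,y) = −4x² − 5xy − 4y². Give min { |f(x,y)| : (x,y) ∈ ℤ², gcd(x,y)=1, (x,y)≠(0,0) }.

translate: b→-3 (≡5 mod 8), so (4,5,4)→(4,-3,3)
flip: (4,-3,3)→(3,3,4)
reduced (well bottom): (3,3,4) with a≤c, −a<b≤a
well minimum |f| = |-3| = 3 (negative-definite)

3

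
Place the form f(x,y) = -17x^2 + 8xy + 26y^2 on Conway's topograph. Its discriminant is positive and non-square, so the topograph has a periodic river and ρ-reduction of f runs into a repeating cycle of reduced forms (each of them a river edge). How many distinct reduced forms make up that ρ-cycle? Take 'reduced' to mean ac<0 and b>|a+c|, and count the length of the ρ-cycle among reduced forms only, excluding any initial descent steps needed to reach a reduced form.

D = 1832, ⌊√D⌋ = 42
descent: ρ → (26,-8,-17)
descent: ρ → (-17,42,1)  [lands on river]
river: ρ → (1,42,-17)
river: ρ → (-17,26,17)
river: ρ → (17,42,-1)
river: ρ → (-1,42,17)
river: ρ → (17,26,-17)
ρ-cycle length = 6 (tail of 2 descent steps not counted)

6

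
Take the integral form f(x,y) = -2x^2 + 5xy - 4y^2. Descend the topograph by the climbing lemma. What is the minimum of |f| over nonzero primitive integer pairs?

translate: b→-1 (≡-5 mod 4), so (2,-5,4)→(2,-1,1)
flip: (2,-1,1)→(1,1,2)
reduced (well bottom): (1,1,2) with a≤c, −a<b≤a
well minimum |f| = |-1| = 1 (negative-definite)

1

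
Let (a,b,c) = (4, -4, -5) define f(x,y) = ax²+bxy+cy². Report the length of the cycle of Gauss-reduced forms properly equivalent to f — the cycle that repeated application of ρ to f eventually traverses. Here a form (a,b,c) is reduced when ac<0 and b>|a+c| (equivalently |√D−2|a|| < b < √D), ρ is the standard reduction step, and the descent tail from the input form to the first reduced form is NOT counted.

D = 96, ⌊√D⌋ = 9
descent: ρ → (-5,4,4)  [lands on river]
river: ρ → (4,4,-5)
river: ρ → (-5,6,3)
river: ρ → (3,6,-5)
ρ-cycle length = 4 (tail of 1 descent step not counted)

4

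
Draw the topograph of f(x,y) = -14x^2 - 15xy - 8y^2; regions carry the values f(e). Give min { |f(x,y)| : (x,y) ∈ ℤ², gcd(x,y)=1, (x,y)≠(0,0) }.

translate: b→-13 (≡15 mod 28), so (14,15,8)→(14,-13,7)
flip: (14,-13,7)→(7,13,14)
translate: b→-1 (≡13 mod 14), so (7,13,14)→(7,-1,8)
reduced (well bottom): (7,-1,8) with a≤c, −a<b≤a
well minimum |f| = |-7| = 7 (negative-definite)

7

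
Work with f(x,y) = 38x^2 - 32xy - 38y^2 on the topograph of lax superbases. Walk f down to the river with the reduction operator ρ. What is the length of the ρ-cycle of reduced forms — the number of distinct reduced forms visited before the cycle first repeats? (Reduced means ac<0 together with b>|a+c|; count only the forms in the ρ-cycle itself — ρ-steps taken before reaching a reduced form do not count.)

D = 6800, ⌊√D⌋ = 82
descent: ρ → (-38,32,38)  [lands on river]
river: ρ → (38,44,-32)
river: ρ → (-32,20,50)
river: ρ → (50,80,-2)
river: ρ → (-2,80,50)
river: ρ → (50,20,-32)
river: ρ → (-32,44,38)
river: ρ → (38,32,-38)
river: ρ → (-38,44,32)
river: ρ → (32,20,-50)
river: ρ → (-50,80,2)
river: ρ → (2,80,-50)
river: ρ → (-50,20,32)
river: ρ → (32,44,-38)
ρ-cycle length = 14 (tail of 1 descent step not counted)

14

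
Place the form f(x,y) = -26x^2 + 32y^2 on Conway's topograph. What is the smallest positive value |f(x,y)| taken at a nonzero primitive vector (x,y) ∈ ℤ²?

descent: ρ → (32,0,-26)
descent: ρ → (-26,52,6)  [lands on river]
river: ρ → (6,56,-8)
river: ρ → (-8,56,6)
river: ρ → (6,52,-26)
closes: descent 2, river 4
min |a| on river = 6

6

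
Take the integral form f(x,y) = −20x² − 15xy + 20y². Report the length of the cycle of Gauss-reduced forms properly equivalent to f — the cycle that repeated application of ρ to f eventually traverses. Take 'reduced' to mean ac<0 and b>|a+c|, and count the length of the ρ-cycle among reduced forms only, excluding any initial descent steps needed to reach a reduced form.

D = 1825, ⌊√D⌋ = 42
descent: ρ → (20,15,-20)  [lands on river]
river: ρ → (-20,25,15)
river: ρ → (15,35,-10)
river: ρ → (-10,25,30)
river: ρ → (30,35,-5)
river: ρ → (-5,35,30)
river: ρ → (30,25,-10)
river: ρ → (-10,35,15)
river: ρ → (15,25,-20)
river: ρ → (-20,15,20)
river: ρ → (20,25,-15)
river: ρ → (-15,35,10)
river: ρ → (10,25,-30)
river: ρ → (-30,35,5)
river: ρ → (5,35,-30)
river: ρ → (-30,25,10)
river: ρ → (10,35,-15)
river: ρ → (-15,25,20)
ρ-cycle length = 18 (tail of 1 descent step not counted)

18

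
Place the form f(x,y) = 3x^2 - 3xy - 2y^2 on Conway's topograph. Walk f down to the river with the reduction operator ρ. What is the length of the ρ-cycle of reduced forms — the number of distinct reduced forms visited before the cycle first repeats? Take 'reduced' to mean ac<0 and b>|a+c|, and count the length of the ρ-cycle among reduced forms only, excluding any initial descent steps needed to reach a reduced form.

D = 33, ⌊√D⌋ = 5
descent: ρ → (-2,3,3)  [lands on river]
river: ρ → (3,3,-2)
river: ρ → (-2,5,1)
river: ρ → (1,5,-2)
ρ-cycle length = 4 (tail of 1 descent step not counted)

4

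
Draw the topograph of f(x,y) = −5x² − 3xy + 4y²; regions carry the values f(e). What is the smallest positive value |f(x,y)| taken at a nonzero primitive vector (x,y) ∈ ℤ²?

descent: ρ → (4,3,-5)  [lands on river]
river: ρ → (-5,7,2)
river: ρ → (2,9,-1)
river: ρ → (-1,9,2)
river: ρ → (2,7,-5)
river: ρ → (-5,3,4)
river: ρ → (4,5,-4)
river: ρ → (-4,3,5)
river: ρ → (5,7,-2)
river: ρ → (-2,9,1)
river: ρ → (1,9,-2)
river: ρ → (-2,7,5)
river: ρ → (5,3,-4)
river: ρ → (-4,5,4)
closes: descent 1, river 14
min |a| on river = 1

1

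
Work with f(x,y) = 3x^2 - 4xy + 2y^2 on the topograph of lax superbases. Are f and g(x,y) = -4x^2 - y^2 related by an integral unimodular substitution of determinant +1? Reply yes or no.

D₁ = -8, D₂ = -16
discriminants differ ⇒ not SL₂(ℤ)-equivalent

no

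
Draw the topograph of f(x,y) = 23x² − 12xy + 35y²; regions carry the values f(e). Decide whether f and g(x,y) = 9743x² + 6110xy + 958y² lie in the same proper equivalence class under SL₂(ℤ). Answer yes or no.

D₁ = -3076, D₂ = -3076
f: reduced (well bottom): (23,-12,35) with a≤c, −a<b≤a
g: flip: (9743,6110,958)→(958,-6110,9743)
g: translate: b→-362 (≡-6110 mod 1916), so (958,-6110,9743)→(958,-362,35)
g: flip: (958,-362,35)→(35,362,958)
g: translate: b→12 (≡362 mod 70), so (35,362,958)→(35,12,23)
g: flip: (35,12,23)→(23,-12,35)
g: reduced (well bottom): (23,-12,35) with a≤c, −a<b≤a
reduced forms (23, -12, 35) vs (23, -12, 35) ⇒ equivalent

yes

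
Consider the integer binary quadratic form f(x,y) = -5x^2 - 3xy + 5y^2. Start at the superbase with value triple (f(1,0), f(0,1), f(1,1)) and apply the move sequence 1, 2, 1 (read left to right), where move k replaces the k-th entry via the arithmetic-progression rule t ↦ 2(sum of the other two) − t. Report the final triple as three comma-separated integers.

start (-5,5,-3) = (f(1,0),f(0,1),f(1,1))
replace slot 1: 2·(5+(-3)) − (-5) = 9 → (9,5,-3)
replace slot 2: 2·(9+(-3)) − 5 = 7 → (9,7,-3)
replace slot 1: 2·(7+(-3)) − 9 = -1 → (-1,7,-3)

-1,7,-3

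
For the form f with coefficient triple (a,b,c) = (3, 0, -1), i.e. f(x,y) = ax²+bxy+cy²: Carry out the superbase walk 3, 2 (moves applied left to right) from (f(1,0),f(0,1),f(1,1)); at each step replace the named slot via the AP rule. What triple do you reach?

start (3,-1,2) = (f(1,0),f(0,1),f(1,1))
replace slot 3: 2·(3+(-1)) − 2 = 2 → (3,-1,2)
replace slot 2: 2·(3+2) − (-1) = 11 → (3,11,2)

3,11,2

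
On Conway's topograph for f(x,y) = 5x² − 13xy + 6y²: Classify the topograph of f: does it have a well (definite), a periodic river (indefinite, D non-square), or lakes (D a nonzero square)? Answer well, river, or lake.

D = b²−4ac = (-13)² − 4·5·6 = 49
D = 7² is a perfect square ⇒ form factors over ℤ ⇒ lakes

lake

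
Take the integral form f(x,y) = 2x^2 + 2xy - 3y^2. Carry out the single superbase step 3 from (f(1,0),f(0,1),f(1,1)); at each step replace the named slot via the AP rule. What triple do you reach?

start (2,-3,1) = (f(1,0),f(0,1),f(1,1))
replace slot 3: 2·(2+(-3)) − 1 = -3 → (2,-3,-3)

2,-3,-3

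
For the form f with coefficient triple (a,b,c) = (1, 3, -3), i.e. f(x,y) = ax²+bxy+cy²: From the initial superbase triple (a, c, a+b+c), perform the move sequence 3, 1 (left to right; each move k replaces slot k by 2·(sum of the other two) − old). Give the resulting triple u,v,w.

start (1,-3,1) = (f(1,0),f(0,1),f(1,1))
replace slot 3: 2·(1+(-3)) − 1 = -5 → (1,-3,-5)
replace slot 1: 2·((-3)+(-5)) − 1 = -17 → (-17,-3,-5)

-17,-3,-5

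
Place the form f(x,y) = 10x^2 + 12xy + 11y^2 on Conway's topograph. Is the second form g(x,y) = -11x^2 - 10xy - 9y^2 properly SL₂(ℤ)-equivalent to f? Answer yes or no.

D₁ = -296, D₂ = -296
f: translate: b→-8 (≡12 mod 20), so (10,12,11)→(10,-8,9)
f: flip: (10,-8,9)→(9,8,10)
f: reduced (well bottom): (9,8,10) with a≤c, −a<b≤a
g is negative-definite; reduce −g:
−g: flip: (11,10,9)→(9,-10,11)
−g: translate: b→8 (≡-10 mod 18), so (9,-10,11)→(9,8,10)
−g: reduced (well bottom): (9,8,10) with a≤c, −a<b≤a
flip sign back: reduced form of g is (-9,-8,-10)
reduced forms (9, 8, 10) vs (-9, -8, -10) ⇒ inequivalent

no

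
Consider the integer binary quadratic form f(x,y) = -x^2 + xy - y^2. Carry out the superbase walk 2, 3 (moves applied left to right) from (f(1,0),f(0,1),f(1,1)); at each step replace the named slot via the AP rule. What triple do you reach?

start (-1,-1,-1) = (f(1,0),f(0,1),f(1,1))
replace slot 2: 2·((-1)+(-1)) − (-1) = -3 → (-1,-3,-1)
replace slot 3: 2·((-1)+(-3)) − (-1) = -7 → (-1,-3,-7)

-1,-3,-7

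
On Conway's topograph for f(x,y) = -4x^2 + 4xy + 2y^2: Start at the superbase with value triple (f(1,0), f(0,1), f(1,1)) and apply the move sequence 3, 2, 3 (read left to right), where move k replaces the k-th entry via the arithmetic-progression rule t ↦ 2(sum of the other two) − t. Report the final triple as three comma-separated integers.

start (-4,2,2) = (f(1,0),f(0,1),f(1,1))
replace slot 3: 2·((-4)+2) − 2 = -6 → (-4,2,-6)
replace slot 2: 2·((-4)+(-6)) − 2 = -22 → (-4,-22,-6)
replace slot 3: 2·((-4)+(-22)) − (-6) = -46 → (-4,-22,-46)

-4,-22,-46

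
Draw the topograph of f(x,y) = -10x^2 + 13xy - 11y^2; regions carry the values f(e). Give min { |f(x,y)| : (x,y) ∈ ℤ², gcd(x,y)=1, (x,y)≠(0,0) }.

translate: b→7 (≡-13 mod 20), so (10,-13,11)→(10,7,8)
flip: (10,7,8)→(8,-7,10)
reduced (well bottom): (8,-7,10) with a≤c, −a<b≤a
well minimum |f| = |-8| = 8 (negative-definite)

8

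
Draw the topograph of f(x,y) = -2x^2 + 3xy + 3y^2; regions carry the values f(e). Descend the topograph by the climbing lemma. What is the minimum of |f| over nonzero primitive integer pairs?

river: ρ → (3,3,-2)
river: ρ → (-2,5,1)
river: ρ → (1,5,-2)
river: ρ → (-2,3,3)
closes: descent 0, river 4
min |a| on river = 1

1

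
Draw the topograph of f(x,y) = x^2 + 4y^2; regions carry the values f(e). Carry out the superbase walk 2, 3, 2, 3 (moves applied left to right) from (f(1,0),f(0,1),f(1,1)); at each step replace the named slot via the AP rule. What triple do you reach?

start (1,4,5) = (f(1,0),f(0,1),f(1,1))
replace slot 2: 2·(1+5) − 4 = 8 → (1,8,5)
replace slot 3: 2·(1+8) − 5 = 13 → (1,8,13)
replace slot 2: 2·(1+13) − 8 = 20 → (1,20,13)
replace slot 3: 2·(1+20) − 13 = 29 → (1,20,29)

1,20,29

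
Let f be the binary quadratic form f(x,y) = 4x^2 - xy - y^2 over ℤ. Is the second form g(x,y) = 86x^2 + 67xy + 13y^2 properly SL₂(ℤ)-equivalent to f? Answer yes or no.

D₁ = 17, D₂ = 17
river cycle of f (length 6): (-1, 3, 2), (2, 1, -2), (-2, 3, 1), (1, 3, -2), (-2, 1, 2), (2, 3, -1)
river cycle of g (length 6): (2, 1, -2), (-2, 3, 1), (1, 3, -2), (-2, 1, 2), (2, 3, -1), (-1, 3, 2)
cycles coincide ⇒ equivalent

yes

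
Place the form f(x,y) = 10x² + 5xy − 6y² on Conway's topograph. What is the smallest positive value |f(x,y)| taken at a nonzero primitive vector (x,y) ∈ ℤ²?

river: ρ → (-6,7,9)
river: ρ → (9,11,-4)
river: ρ → (-4,13,6)
river: ρ → (6,11,-6)
river: ρ → (-6,13,4)
river: ρ → (4,11,-9)
river: ρ → (-9,7,6)
river: ρ → (6,5,-10)
river: ρ → (-10,15,1)
river: ρ → (1,15,-10)
river: ρ → (-10,5,6)
river: ρ → (6,7,-9)
river: ρ → (-9,11,4)
river: ρ → (4,13,-6)
river: ρ → (-6,11,6)
river: ρ → (6,13,-4)
river: ρ → (-4,11,9)
river: ρ → (9,7,-6)
river: ρ → (-6,5,10)
river: ρ → (10,15,-1)
river: ρ → (-1,15,10)
river: ρ → (10,5,-6)
closes: descent 0, river 22
min |a| on river = 1

1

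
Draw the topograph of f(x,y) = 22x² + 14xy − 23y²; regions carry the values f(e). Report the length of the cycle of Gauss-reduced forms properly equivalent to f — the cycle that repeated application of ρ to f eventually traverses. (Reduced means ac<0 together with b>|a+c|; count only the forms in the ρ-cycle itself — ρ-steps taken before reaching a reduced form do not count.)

D = 2220, ⌊√D⌋ = 47
river: ρ → (-23,32,13)
river: ρ → (13,46,-2)
river: ρ → (-2,46,13)
river: ρ → (13,32,-23)
river: ρ → (-23,14,22)
river: ρ → (22,30,-15)
river: ρ → (-15,30,22)
river: ρ → (22,14,-23)
ρ-cycle length = 8 (tail of 0 descent steps not counted)

8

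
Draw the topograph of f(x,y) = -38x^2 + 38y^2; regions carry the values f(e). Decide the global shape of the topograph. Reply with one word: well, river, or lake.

D = b²−4ac = 0² − 4·(-38)·38 = 5776
D = 76² is a perfect square ⇒ form factors over ℤ ⇒ lakes

lake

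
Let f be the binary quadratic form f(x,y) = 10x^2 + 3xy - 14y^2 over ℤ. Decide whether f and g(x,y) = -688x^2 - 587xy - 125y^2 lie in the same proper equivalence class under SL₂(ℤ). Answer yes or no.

D₁ = 569, D₂ = 569
river cycle of f (length 42): (10, 23, -1), (-1, 23, 10), (10, 17, -7), (-7, 11, 16), (16, 21, -2), (-2, 23, 5), (5, 17, -14), (-14, 11, 8), (8, 21, -4), (-4, 19, 13), … (32 more)
river cycle of g (length 42): (10, 23, -1), (-1, 23, 10), (10, 17, -7), (-7, 11, 16), (16, 21, -2), (-2, 23, 5), (5, 17, -14), (-14, 11, 8), (8, 21, -4), (-4, 19, 13), … (32 more)
cycles coincide ⇒ equivalent

yes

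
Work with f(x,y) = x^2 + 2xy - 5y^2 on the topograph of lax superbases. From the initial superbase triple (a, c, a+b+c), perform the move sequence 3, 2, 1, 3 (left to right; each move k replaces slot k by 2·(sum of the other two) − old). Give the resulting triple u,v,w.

start (1,-5,-2) = (f(1,0),f(0,1),f(1,1))
replace slot 3: 2·(1+(-5)) − (-2) = -6 → (1,-5,-6)
replace slot 2: 2·(1+(-6)) − (-5) = -5 → (1,-5,-6)
replace slot 1: 2·((-5)+(-6)) − 1 = -23 → (-23,-5,-6)
replace slot 3: 2·((-23)+(-5)) − (-6) = -50 → (-23,-5,-50)

-23,-5,-50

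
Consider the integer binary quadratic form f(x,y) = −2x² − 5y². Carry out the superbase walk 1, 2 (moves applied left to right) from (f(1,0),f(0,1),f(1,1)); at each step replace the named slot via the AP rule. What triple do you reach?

start (-2,-5,-7) = (f(1,0),f(0,1),f(1,1))
replace slot 1: 2·((-5)+(-7)) − (-2) = -22 → (-22,-5,-7)
replace slot 2: 2·((-22)+(-7)) − (-5) = -53 → (-22,-53,-7)

-22,-53,-7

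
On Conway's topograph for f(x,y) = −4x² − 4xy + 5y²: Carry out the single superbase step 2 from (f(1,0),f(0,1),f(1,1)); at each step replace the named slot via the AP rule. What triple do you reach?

start (-4,5,-3) = (f(1,0),f(0,1),f(1,1))
replace slot 2: 2·((-4)+(-3)) − 5 = -19 → (-4,-19,-3)

-4,-19,-3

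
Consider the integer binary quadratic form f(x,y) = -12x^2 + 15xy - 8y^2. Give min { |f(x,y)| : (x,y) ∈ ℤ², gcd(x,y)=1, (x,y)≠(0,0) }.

translate: b→9 (≡-15 mod 24), so (12,-15,8)→(12,9,5)
flip: (12,9,5)→(5,-9,12)
translate: b→1 (≡-9 mod 10), so (5,-9,12)→(5,1,8)
reduced (well bottom): (5,1,8) with a≤c, −a<b≤a
well minimum |f| = |-5| = 5 (negative-definite)

5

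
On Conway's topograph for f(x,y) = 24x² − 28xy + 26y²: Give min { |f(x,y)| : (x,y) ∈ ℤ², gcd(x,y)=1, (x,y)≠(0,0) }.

translate: b→20 (≡-28 mod 48), so (24,-28,26)→(24,20,22)
flip: (24,20,22)→(22,-20,24)
reduced (well bottom): (22,-20,24) with a≤c, −a<b≤a
well minimum = a = 22

22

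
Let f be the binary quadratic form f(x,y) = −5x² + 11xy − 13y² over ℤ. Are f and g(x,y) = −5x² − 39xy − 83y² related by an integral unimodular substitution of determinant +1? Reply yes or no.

D₁ = -139, D₂ = -139
f is negative-definite; reduce −f:
−f: translate: b→-1 (≡-11 mod 10), so (5,-11,13)→(5,-1,7)
−f: reduced (well bottom): (5,-1,7) with a≤c, −a<b≤a
flip sign back: reduced form of f is (-5,1,-7)
g is negative-definite; reduce −g:
−g: translate: b→-1 (≡39 mod 10), so (5,39,83)→(5,-1,7)
−g: reduced (well bottom): (5,-1,7) with a≤c, −a<b≤a
flip sign back: reduced form of g is (-5,1,-7)
reduced forms (-5, 1, -7) vs (-5, 1, -7) ⇒ equivalent

yes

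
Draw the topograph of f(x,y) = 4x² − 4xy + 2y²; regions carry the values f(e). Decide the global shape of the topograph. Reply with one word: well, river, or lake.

D = b²−4ac = (-4)² − 4·4·2 = -16
D < 0 ⇒ definite ⇒ every region one sign ⇒ single well

well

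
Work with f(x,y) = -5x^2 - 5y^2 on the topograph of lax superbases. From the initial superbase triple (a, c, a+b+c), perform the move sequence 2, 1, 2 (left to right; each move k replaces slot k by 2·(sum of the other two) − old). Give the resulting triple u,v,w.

start (-5,-5,-10) = (f(1,0),f(0,1),f(1,1))
replace slot 2: 2·((-5)+(-10)) − (-5) = -25 → (-5,-25,-10)
replace slot 1: 2·((-25)+(-10)) − (-5) = -65 → (-65,-25,-10)
replace slot 2: 2·((-65)+(-10)) − (-25) = -125 → (-65,-125,-10)

-65,-125,-10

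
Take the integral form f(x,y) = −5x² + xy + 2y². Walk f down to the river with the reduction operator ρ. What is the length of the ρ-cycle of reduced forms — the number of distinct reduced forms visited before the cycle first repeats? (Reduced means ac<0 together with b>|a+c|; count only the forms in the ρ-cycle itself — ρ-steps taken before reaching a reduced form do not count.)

D = 41, ⌊√D⌋ = 6
descent: ρ → (2,3,-4)  [lands on river]
river: ρ → (-4,5,1)
river: ρ → (1,5,-4)
river: ρ → (-4,3,2)
river: ρ → (2,5,-2)
river: ρ → (-2,3,4)
river: ρ → (4,5,-1)
river: ρ → (-1,5,4)
river: ρ → (4,3,-2)
river: ρ → (-2,5,2)
ρ-cycle length = 10 (tail of 1 descent step not counted)

10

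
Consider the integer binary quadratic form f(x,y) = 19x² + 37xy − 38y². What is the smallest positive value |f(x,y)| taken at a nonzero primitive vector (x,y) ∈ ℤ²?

river: ρ → (-38,39,18)
river: ρ → (18,33,-44)
river: ρ → (-44,55,7)
river: ρ → (7,57,-36)
river: ρ → (-36,15,28)
river: ρ → (28,41,-23)
river: ρ → (-23,51,18)
river: ρ → (18,57,-14)
river: ρ → (-14,55,22)
river: ρ → (22,33,-36)
river: ρ → (-36,39,19)
river: ρ → (19,37,-38)
closes: descent 0, river 12
min |a| on river = 7

7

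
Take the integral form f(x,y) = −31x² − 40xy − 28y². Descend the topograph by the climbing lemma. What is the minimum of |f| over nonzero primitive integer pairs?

translate: b→-22 (≡40 mod 62), so (31,40,28)→(31,-22,19)
flip: (31,-22,19)→(19,22,31)
translate: b→-16 (≡22 mod 38), so (19,22,31)→(19,-16,28)
reduced (well bottom): (19,-16,28) with a≤c, −a<b≤a
well minimum |f| = |-19| = 19 (negative-definite)

19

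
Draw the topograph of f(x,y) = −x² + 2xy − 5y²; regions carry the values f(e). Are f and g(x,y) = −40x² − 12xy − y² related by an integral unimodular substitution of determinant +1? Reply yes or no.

D₁ = -16, D₂ = -16
f is negative-definite; reduce −f:
−f: translate: b→0 (≡-2 mod 2), so (1,-2,5)→(1,0,4)
−f: reduced (well bottom): (1,0,4) with a≤c, −a<b≤a
flip sign back: reduced form of f is (-1,0,-4)
g is negative-definite; reduce −g:
−g: flip: (40,12,1)→(1,-12,40)
−g: translate: b→0 (≡-12 mod 2), so (1,-12,40)→(1,0,4)
−g: reduced (well bottom): (1,0,4) with a≤c, −a<b≤a
flip sign back: reduced form of g is (-1,0,-4)
reduced forms (-1, 0, -4) vs (-1, 0, -4) ⇒ equivalent

yes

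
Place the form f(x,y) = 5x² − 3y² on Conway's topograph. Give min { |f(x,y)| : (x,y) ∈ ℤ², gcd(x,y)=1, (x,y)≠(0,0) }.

descent: ρ → (-3,6,2)  [lands on river]
river: ρ → (2,6,-3)
closes: descent 1, river 2
min |a| on river = 2

2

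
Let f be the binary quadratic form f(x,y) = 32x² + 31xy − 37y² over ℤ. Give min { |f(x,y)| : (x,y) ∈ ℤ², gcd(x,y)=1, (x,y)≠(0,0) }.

river: ρ → (-37,43,26)
river: ρ → (26,61,-19)
river: ρ → (-19,53,38)
river: ρ → (38,23,-34)
river: ρ → (-34,45,27)
river: ρ → (27,63,-16)
river: ρ → (-16,65,23)
river: ρ → (23,73,-4)
river: ρ → (-4,71,41)
river: ρ → (41,11,-34)
river: ρ → (-34,57,18)
river: ρ → (18,51,-43)
river: ρ → (-43,35,26)
river: ρ → (26,69,-9)
river: ρ → (-9,75,2)
river: ρ → (2,73,-46)
river: ρ → (-46,19,29)
river: ρ → (29,39,-36)
river: ρ → (-36,33,32)
river: ρ → (32,31,-37)
closes: descent 0, river 20
min |a| on river = 2

2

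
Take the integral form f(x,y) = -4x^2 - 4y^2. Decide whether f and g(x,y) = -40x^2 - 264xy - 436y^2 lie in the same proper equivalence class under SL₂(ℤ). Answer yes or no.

D₁ = -64, D₂ = -64
f is negative-definite; reduce −f:
−f: reduced (well bottom): (4,0,4) with a≤c, −a<b≤a
flip sign back: reduced form of f is (-4,0,-4)
g is negative-definite; reduce −g:
−g: translate: b→24 (≡264 mod 80), so (40,264,436)→(40,24,4)
−g: flip: (40,24,4)→(4,-24,40)
−g: translate: b→0 (≡-24 mod 8), so (4,-24,40)→(4,0,4)
−g: reduced (well bottom): (4,0,4) with a≤c, −a<b≤a
flip sign back: reduced form of g is (-4,0,-4)
reduced forms (-4, 0, -4) vs (-4, 0, -4) ⇒ equivalent

yes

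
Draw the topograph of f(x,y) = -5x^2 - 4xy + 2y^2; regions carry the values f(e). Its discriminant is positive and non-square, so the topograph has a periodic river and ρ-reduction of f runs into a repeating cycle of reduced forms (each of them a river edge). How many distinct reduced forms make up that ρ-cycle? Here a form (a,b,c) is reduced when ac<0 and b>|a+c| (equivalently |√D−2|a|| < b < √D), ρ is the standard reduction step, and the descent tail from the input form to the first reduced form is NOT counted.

D = 56, ⌊√D⌋ = 7
descent: ρ → (2,4,-5)  [lands on river]
river: ρ → (-5,6,1)
river: ρ → (1,6,-5)
river: ρ → (-5,4,2)
ρ-cycle length = 4 (tail of 1 descent step not counted)

4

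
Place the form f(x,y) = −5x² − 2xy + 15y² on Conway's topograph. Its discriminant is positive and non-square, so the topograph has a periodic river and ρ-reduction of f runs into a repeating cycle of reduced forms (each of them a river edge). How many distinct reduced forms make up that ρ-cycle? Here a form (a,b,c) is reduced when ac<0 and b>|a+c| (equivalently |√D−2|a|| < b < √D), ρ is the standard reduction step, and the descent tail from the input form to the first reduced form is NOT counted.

D = 304, ⌊√D⌋ = 17
descent: ρ → (15,2,-5)
descent: ρ → (-5,8,12)  [lands on river]
river: ρ → (12,16,-1)
river: ρ → (-1,16,12)
river: ρ → (12,8,-5)
river: ρ → (-5,12,8)
river: ρ → (8,4,-9)
river: ρ → (-9,14,3)
river: ρ → (3,16,-4)
river: ρ → (-4,16,3)
river: ρ → (3,14,-9)
river: ρ → (-9,4,8)
river: ρ → (8,12,-5)
ρ-cycle length = 12 (tail of 2 descent steps not counted)

12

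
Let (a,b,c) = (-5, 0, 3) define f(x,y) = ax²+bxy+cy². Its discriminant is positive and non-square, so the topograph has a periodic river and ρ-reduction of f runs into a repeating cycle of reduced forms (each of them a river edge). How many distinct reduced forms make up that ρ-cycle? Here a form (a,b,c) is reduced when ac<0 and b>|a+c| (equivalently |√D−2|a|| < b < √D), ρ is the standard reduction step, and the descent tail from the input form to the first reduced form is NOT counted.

D = 60, ⌊√D⌋ = 7
descent: ρ → (3,6,-2)  [lands on river]
river: ρ → (-2,6,3)
ρ-cycle length = 2 (tail of 1 descent step not counted)

2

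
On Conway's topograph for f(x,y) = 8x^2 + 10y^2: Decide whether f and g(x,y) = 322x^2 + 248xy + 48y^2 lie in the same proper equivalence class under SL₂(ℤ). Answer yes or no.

D₁ = -320, D₂ = -320
f: reduced (well bottom): (8,0,10) with a≤c, −a<b≤a
g: flip: (322,248,48)→(48,-248,322)
g: translate: b→40 (≡-248 mod 96), so (48,-248,322)→(48,40,10)
g: flip: (48,40,10)→(10,-40,48)
g: translate: b→0 (≡-40 mod 20), so (10,-40,48)→(10,0,8)
g: flip: (10,0,8)→(8,0,10)
g: reduced (well bottom): (8,0,10) with a≤c, −a<b≤a
reduced forms (8, 0, 10) vs (8, 0, 10) ⇒ equivalent

yes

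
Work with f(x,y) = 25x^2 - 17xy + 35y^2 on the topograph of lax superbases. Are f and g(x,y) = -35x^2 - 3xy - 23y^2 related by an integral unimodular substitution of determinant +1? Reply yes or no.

D₁ = -3211, D₂ = -3211
f: reduced (well bottom): (25,-17,35) with a≤c, −a<b≤a
g is negative-definite; reduce −g:
−g: flip: (35,3,23)→(23,-3,35)
−g: reduced (well bottom): (23,-3,35) with a≤c, −a<b≤a
flip sign back: reduced form of g is (-23,3,-35)
reduced forms (25, -17, 35) vs (-23, 3, -35) ⇒ inequivalent

no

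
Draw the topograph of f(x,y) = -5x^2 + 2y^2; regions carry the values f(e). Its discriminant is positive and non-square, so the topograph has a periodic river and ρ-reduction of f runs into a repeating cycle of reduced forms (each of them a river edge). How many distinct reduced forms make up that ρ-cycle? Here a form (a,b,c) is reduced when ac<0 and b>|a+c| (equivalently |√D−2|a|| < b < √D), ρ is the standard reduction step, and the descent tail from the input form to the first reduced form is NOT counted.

D = 40, ⌊√D⌋ = 6
descent: ρ → (2,4,-3)  [lands on river]
river: ρ → (-3,2,3)
river: ρ → (3,4,-2)
river: ρ → (-2,4,3)
river: ρ → (3,2,-3)
river: ρ → (-3,4,2)
ρ-cycle length = 6 (tail of 1 descent step not counted)

6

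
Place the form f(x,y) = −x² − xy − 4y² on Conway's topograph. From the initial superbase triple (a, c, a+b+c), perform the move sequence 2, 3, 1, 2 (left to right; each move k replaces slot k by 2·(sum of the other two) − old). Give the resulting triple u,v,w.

start (-1,-4,-6) = (f(1,0),f(0,1),f(1,1))
replace slot 2: 2·((-1)+(-6)) − (-4) = -10 → (-1,-10,-6)
replace slot 3: 2·((-1)+(-10)) − (-6) = -16 → (-1,-10,-16)
replace slot 1: 2·((-10)+(-16)) − (-1) = -51 → (-51,-10,-16)
replace slot 2: 2·((-51)+(-16)) − (-10) = -124 → (-51,-124,-16)

-51,-124,-16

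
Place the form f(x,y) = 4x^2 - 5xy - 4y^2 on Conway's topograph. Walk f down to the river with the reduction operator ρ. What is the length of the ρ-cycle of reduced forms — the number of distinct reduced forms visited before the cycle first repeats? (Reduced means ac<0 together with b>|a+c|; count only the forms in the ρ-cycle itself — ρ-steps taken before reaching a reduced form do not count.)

D = 89, ⌊√D⌋ = 9
descent: ρ → (-4,5,4)  [lands on river]
river: ρ → (4,3,-5)
river: ρ → (-5,7,2)
river: ρ → (2,9,-1)
river: ρ → (-1,9,2)
river: ρ → (2,7,-5)
river: ρ → (-5,3,4)
river: ρ → (4,5,-4)
river: ρ → (-4,3,5)
river: ρ → (5,7,-2)
river: ρ → (-2,9,1)
river: ρ → (1,9,-2)
river: ρ → (-2,7,5)
river: ρ → (5,3,-4)
ρ-cycle length = 14 (tail of 1 descent step not counted)

14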